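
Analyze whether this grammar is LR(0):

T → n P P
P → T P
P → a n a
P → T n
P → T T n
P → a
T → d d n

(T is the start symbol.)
A grammar is LR(0) if no state in the canonical LR(0) collection has:
  - both a shift item (dot before a terminal) and a complete item (shift-reduce conflict), or
  - two or more complete items (reduce-reduce conflict; the accept item [T' → T .] counts as a complete item here).

Augment with T' → T and build the canonical LR(0) collection (I0 = CLOSURE({[T' → . T]}), then GOTO on every symbol after a dot until no new states appear). It has 16 states:
  I0: { [T → . d d n], [T → . n P P], [T' → . T] }  — shift
  I1: { [T' → T .] }  — accept
  I2: { [T → d . d n] }  — shift
  I3: { [P → . T P], [P → . T T n], [P → . T n], [P → . a n a], [P → . a], [T → . d d n], [T → . n P P], [T → n . P P] }  — shift
  I4: { [P → . T P], [P → . T T n], [P → . T n], [P → . a n a], [P → . a], [T → . d d n], [T → . n P P], [T → n P . P] }  — shift
  I5: { [P → . T P], [P → . T T n], [P → . T n], [P → . a n a], [P → . a], [P → T . P], [P → T . T n], [P → T . n], [T → . d d n], [T → . n P P] }  — shift
  I6: { [P → a . n a], [P → a .] }  — shift, reduce
  I7: { [P → a n . a] }  — shift
  I8: { [P → a n a .] }  — reduce
  I9: { [P → T P .] }  — reduce
  I10: { [P → . T P], [P → . T T n], [P → . T n], [P → . a n a], [P → . a], [P → T . P], [P → T . T n], [P → T . n], [P → T T . n], [T → . d d n], [T → . n P P] }  — shift
  I11: { [P → . T P], [P → . T T n], [P → . T n], [P → . a n a], [P → . a], [P → T n .], [T → . d d n], [T → . n P P], [T → n . P P] }  — shift, reduce
  I12: { [P → . T P], [P → . T T n], [P → . T n], [P → . a n a], [P → . a], [P → T T n .], [P → T n .], [T → . d d n], [T → . n P P], [T → n . P P] }  — shift, 2 reduces
  I13: { [T → n P P .] }  — reduce
  I14: { [T → d d . n] }  — shift
  I15: { [T → d d n .] }  — reduce

Conflict in state I6:
  Shift-reduce conflict between [P → a .] and [P → a . n a]
So the grammar is NOT LR(0).

Answer: No. Shift-reduce conflict between [P → a .] and [P → a . n a]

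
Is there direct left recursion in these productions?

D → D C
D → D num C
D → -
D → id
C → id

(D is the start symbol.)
D → D C: LEFT RECURSIVE (starts with D)
D → D num C: LEFT RECURSIVE (starts with D)
D → -: starts with '-'
D → id: starts with id
C → id: starts with id

The grammar has direct left recursion on: D.

Answer: Yes, D is left-recursive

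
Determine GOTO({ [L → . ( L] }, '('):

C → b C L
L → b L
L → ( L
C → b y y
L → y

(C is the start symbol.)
GOTO(I, '(') = CLOSURE({ [A → αX.β] : [A → α.Xβ] ∈ I, X = '(' })

Items with dot before '(', with the dot advanced:
  [L → . ( L] → [L → ( . L]
Closure of the advanced items:
  [L → ( . L] has the dot before L: add [L → . b L], [L → . ( L], [L → . y]

GOTO = { [L → ( . L], [L → . ( L], [L → . b L], [L → . y] }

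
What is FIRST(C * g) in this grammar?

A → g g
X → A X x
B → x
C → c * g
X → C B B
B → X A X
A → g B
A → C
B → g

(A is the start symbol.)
FIRST sets of the non-terminals involved (from the grammar, by fixed-point iteration):
  FIRST(C) = { 'c' }

To compute FIRST(C * g), process the symbols left to right:
Symbol C is a non-terminal. Add FIRST(C) \ {ε} = { 'c' }
C is not nullable (ε ∉ FIRST(C)), so stop here.
FIRST(C * g) = { 'c' }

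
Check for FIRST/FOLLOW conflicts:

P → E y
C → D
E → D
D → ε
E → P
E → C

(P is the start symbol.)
Yes. E → P with FOLLOW(E) on { 'y' }

A FIRST/FOLLOW conflict occurs when a non-terminal N has a nullable alternative N → β (β ⇒* ε) and another alternative N → α with FIRST(α) ∩ FOLLOW(N) ≠ ∅: on such a lookahead the parser cannot decide between expanding α and letting N vanish via β.

Nullable non-terminals: C, D, E.
FIRST sets used below: FIRST(D) = { ε }, FIRST(P) = { 'y' }, FIRST(C) = { ε }
C has a nullable alternative but only one production, so nothing to check.
D has a nullable alternative but only one production, so nothing to check.

E: nullable alternative(s) E → D, E → C; FOLLOW(E) = { 'y' }
  E → D: FIRST \ {ε} = { } — disjoint from FOLLOW(E)
  E → P: FIRST \ {ε} = { 'y' } — overlaps FOLLOW(E) on { 'y' }: CONFLICT
  E → C: FIRST \ {ε} = { } — disjoint from FOLLOW(E)

P has no nullable alternative, so no FIRST/FOLLOW check is needed there.

So the grammar has 1 FIRST/FOLLOW conflict (marked CONFLICT above).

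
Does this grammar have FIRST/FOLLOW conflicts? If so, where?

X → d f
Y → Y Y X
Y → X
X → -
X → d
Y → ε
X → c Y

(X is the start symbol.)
Yes. Y → Y Y X with FOLLOW(Y) on { '-', 'c', 'd' }; Y → X with FOLLOW(Y) on { '-', 'c', 'd' }

A FIRST/FOLLOW conflict occurs when a non-terminal N has a nullable alternative N → β (β ⇒* ε) and another alternative N → α with FIRST(α) ∩ FOLLOW(N) ≠ ∅: on such a lookahead the parser cannot decide between expanding α and letting N vanish via β.

Nullable non-terminals: Y.
FIRST sets used below: FIRST(Y) = { '-', 'c', 'd', ε }, FIRST(X) = { '-', 'c', 'd' }

Y: nullable alternative(s) Y → ε; FOLLOW(Y) = { $, '-', 'c', 'd' }
  Y → Y Y X: FIRST \ {ε} = { '-', 'c', 'd' } — overlaps FOLLOW(Y) on { '-', 'c', 'd' }: CONFLICT
  Y → X: FIRST \ {ε} = { '-', 'c', 'd' } — overlaps FOLLOW(Y) on { '-', 'c', 'd' }: CONFLICT
  Y → ε: FIRST \ {ε} = { } — this is the only nullable alternative, skip

X has no nullable alternative, so no FIRST/FOLLOW check is needed there.

So the grammar has 2 FIRST/FOLLOW conflicts (marked CONFLICT above).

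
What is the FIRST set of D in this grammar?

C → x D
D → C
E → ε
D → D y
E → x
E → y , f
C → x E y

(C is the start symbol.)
To compute FIRST(D), examine every production with D on the left-hand side, reading each right-hand side left to right until a non-nullable symbol is reached.

FIRST sets of the other non-terminals involved (by the same procedure, iterated to a fixed point):
  FIRST(C) = { 'x' }

From D → C:
  - C is a non-terminal: add FIRST(C) \ {ε} = { 'x' }
    C is not nullable, so stop
From D → D y:
  - D is the symbol being defined: contributes nothing new
    D is not nullable, so stop

Collecting: FIRST(D) = { 'x' }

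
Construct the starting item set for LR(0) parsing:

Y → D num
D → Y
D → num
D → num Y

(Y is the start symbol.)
First, augment the grammar with Y' → Y
I₀ = CLOSURE({ [Y' → . Y] }):
  [Y' → . Y] has the dot before Y: add [Y → . D num]
  [Y → . D num] has the dot before D: add [D → . Y], [D → . num], [D → . num Y]
No further items can be added.

I₀ = { [D → . Y], [D → . num Y], [D → . num], [Y → . D num], [Y' → . Y] }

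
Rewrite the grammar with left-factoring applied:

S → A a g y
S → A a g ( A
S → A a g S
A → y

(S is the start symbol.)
S → A a g S'
S' → y
S' → ( A
S' → S
A → y

Left-factoring transforms A → αβ₁ | αβ₂ into A → αA' and A' → β₁ | β₂
(α is the longest common prefix among the alternatives). Repeat until
no nonterminal has two alternatives with a common prefix.

Round 1: S has alternatives sharing prefix 'A a g'. Introduce S': S → A a g S'
  Add: S' → y
  Add: S' → ( A
  Add: S' → S

No remaining common prefixes — done.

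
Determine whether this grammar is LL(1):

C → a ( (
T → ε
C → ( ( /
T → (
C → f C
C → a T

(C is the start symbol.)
No. Predict set conflict for C: { 'a' }

A grammar is LL(1) if for each non-terminal N with multiple productions, the predict sets of those productions are pairwise disjoint, where PREDICT(N → α) = (FIRST(α) \ {ε}) ∪ (FOLLOW(N) if α ⇒* ε).

Relevant sets:
  FOLLOW(T) = { $ }

For C:
  PREDICT(C → a '(' '(') = { 'a' }
  PREDICT(C → '(' '(' '/') = { '(' }
  PREDICT(C → f C) = { 'f' }
  PREDICT(C → a T) = { 'a' }
For T:
  PREDICT(T → ε) = { $ }
  PREDICT(T → '(') = { '(' }

Conflict found: Predict set conflict for C: { 'a' }
The grammar is NOT LL(1).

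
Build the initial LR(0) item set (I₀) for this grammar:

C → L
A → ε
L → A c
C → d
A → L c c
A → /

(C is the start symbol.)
{ [A → . /], [A → . L c c], [A → .], [C → . L], [C → . d], [C' → . C], [L → . A c] }

First, augment the grammar with C' → C
I₀ = CLOSURE({ [C' → . C] }):
  [C' → . C] has the dot before C: add [C → . L], [C → . d]
  [C → . L] has the dot before L: add [L → . A c]
  [L → . A c] has the dot before A: add [A → .], [A → . L c c], [A → . /]
No further items can be added.

I₀ = { [A → . /], [A → . L c c], [A → .], [C → . L], [C → . d], [C' → . C], [L → . A c] }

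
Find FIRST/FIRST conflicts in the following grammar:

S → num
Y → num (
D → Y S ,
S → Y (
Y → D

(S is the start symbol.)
Yes. S → num / S → Y '(' on { 'num' }; Y → num '(' / Y → D on { 'num' }

FIRST sets of the non-terminals at (or reachable through a nullable prefix from) the front of some alternative:
  FIRST(Y) = { 'num' }
  FIRST(D) = { 'num' }

Productions for S:
  S → num: FIRST = { 'num' }
  S → Y (: FIRST = { 'num' }
Productions for Y:
  Y → num (: FIRST = { 'num' }
  Y → D: FIRST = { 'num' }
D has only one production, so no FIRST/FIRST conflict is possible there.

Conflict for S: S → num and S → Y (
  Overlap: { 'num' }
Conflict for Y: Y → num ( and Y → D
  Overlap: { 'num' }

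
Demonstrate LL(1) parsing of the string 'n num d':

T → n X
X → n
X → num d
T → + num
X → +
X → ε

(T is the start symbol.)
LL(1) parsing maintains a stack (initially the start symbol over $) and the input. At each step: if the stack top is a terminal, match it against the current input token; if it is a non-terminal N, replace it with the RHS of M[N, lookahead] (the unique production whose predict set contains the lookahead).

Stack is shown with the top on the left.

Stack    Input      Action
--------------------------
T $      n num d $  output T → n X
n X $    n num d $  match 'n'
X $      num d $    output X → num d
num d $  num d $    match 'num'
d $      d $        match 'd'
$        $          accept

The string is accepted.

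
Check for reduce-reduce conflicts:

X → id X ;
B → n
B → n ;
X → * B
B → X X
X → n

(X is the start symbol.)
A reduce-reduce conflict occurs when an LR(0) state has two complete items [A → α .] and [B → β .] — both call for a reduction, and with no lookahead the parser cannot choose between them.

Augment with X' → X and build the canonical LR(0) collection (I0 = CLOSURE({[X' → . X]}), then GOTO on every symbol after a dot until no new states appear). It has 12 states:
  I0: { [X → . * B], [X → . id X ;], [X → . n], [X' → . X] }  — shift
  I1: { [B → . X X], [B → . n ;], [B → . n], [X → * . B], [X → . * B], [X → . id X ;], [X → . n] }  — shift
  I2: { [X' → X .] }  — accept
  I3: { [X → . * B], [X → . id X ;], [X → . n], [X → id . X ;] }  — shift
  I4: { [X → n .] }  — reduce
  I5: { [X → id X . ;] }  — shift
  I6: { [X → id X ; .] }  — reduce
  I7: { [X → * B .] }  — reduce
  I8: { [B → X . X], [X → . * B], [X → . id X ;], [X → . n] }  — shift
  I9: { [B → n . ;], [B → n .], [X → n .] }  — shift, 2 reduces
  I10: { [B → n ; .] }  — reduce
  I11: { [B → X X .] }  — reduce

I9 contains complete items [B → n .], [X → n .] — reduce-reduce conflict.

Answer: Yes — I9: [B → n .] vs [X → n .]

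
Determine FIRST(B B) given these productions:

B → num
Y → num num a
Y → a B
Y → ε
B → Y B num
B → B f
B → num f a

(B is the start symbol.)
{ 'a', 'num' }

FIRST sets of the non-terminals involved (from the grammar, by fixed-point iteration):
  FIRST(B) = { 'a', 'num' }

To compute FIRST(B B), process the symbols left to right:
Symbol B is a non-terminal. Add FIRST(B) \ {ε} = { 'a', 'num' }
B is not nullable (ε ∉ FIRST(B)), so stop here.
FIRST(B B) = { 'a', 'num' }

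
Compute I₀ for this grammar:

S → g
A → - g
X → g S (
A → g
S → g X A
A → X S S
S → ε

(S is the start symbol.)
First, augment the grammar with S' → S
I₀ = CLOSURE({ [S' → . S] }):
  [S' → . S] has the dot before S: add [S → . g], [S → . g X A], [S → .]
No further items can be added.

I₀ = { [S → . g X A], [S → . g], [S → .], [S' → . S] }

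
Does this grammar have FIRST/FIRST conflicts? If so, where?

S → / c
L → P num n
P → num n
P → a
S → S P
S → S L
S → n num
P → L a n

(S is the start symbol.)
Yes. S → '/' c / S → S P on { '/' }; S → '/' c / S → S L on { '/' }; S → S P / S → S L on { '/', 'n' }; S → S P / S → n num on { 'n' }; S → S L / S → n num on { 'n' }; P → num n / P → L a n on { 'num' }; P → a / P → L a n on { 'a' }

A FIRST/FIRST conflict occurs when two productions N → α and N → β for the same non-terminal have FIRST(α) ∩ FIRST(β) ≠ ∅ (with ε ∈ FIRST of a nullable right-hand side, so two nullable alternatives also conflict).

FIRST sets of the non-terminals at (or reachable through a nullable prefix from) the front of some alternative:
  FIRST(S) = { '/', 'n' }
  FIRST(L) = { 'a', 'num' }

Productions for S:
  S → / c: FIRST = { '/' }
  S → S P: FIRST = { '/', 'n' }
  S → S L: FIRST = { '/', 'n' }
  S → n num: FIRST = { 'n' }
Productions for P:
  P → num n: FIRST = { 'num' }
  P → a: FIRST = { 'a' }
  P → L a n: FIRST = { 'a', 'num' }
L has only one production, so no FIRST/FIRST conflict is possible there.

Conflict for S: S → / c and S → S P
  Overlap: { '/' }
Conflict for S: S → / c and S → S L
  Overlap: { '/' }
Conflict for S: S → S P and S → S L
  Overlap: { '/', 'n' }
Conflict for S: S → S P and S → n num
  Overlap: { 'n' }
Conflict for S: S → S L and S → n num
  Overlap: { 'n' }
Conflict for P: P → num n and P → L a n
  Overlap: { 'num' }
Conflict for P: P → a and P → L a n
  Overlap: { 'a' }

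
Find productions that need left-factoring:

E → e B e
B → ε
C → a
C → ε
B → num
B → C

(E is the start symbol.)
No, left-factoring is not needed

Left-factoring is needed when two productions for the same non-terminal
share a common prefix on the right-hand side.

Productions for B:
  B → ε
  B → num
  B → C
Productions for C:
  C → a
  C → ε

No common prefixes found.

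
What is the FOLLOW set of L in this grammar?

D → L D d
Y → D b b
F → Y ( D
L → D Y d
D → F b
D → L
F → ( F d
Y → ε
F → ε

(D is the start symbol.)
To compute FOLLOW(L), find every occurrence of L on a right-hand side N → α L β: add FIRST(β) \ {ε}, and if β is empty or nullable also add FOLLOW(N). Iterate to a fixed point.

In D → L D d: L is followed by D d, add FIRST(D d) \ {ε} = { '(', 'b' }
In D → L: L is at the end, add FOLLOW(D)

The FOLLOW sets referred to above (computed the same way, to a fixed point):
  FOLLOW(D) = { $, '(', 'b', 'd' }

Taking the union: FOLLOW(L) = { $, '(', 'b', 'd' }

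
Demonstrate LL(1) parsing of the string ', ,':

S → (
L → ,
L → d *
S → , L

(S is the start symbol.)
LL(1) parsing maintains a stack (initially the start symbol over $) and the input. At each step: if the stack top is a terminal, match it against the current input token; if it is a non-terminal N, replace it with the RHS of M[N, lookahead] (the unique production whose predict set contains the lookahead).

Stack is shown with the top on the left.

Stack  Input  Action
--------------------
S $    , , $  output S → , L
, L $  , , $  match ','
L $    , $    output L → ,
, $    , $    match ','
$      $      accept

The string is accepted.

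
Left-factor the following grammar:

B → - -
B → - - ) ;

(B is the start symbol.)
B → - - B'
B' → ε
B' → ) ;

Left-factoring transforms A → αβ₁ | αβ₂ into A → αA' and A' → β₁ | β₂
(α is the longest common prefix among the alternatives). Repeat until
no nonterminal has two alternatives with a common prefix.

Round 1: B has alternatives sharing prefix '- -'. Introduce B': B → - - B'
  Add: B' → ε
  Add: B' → ) ;

No remaining common prefixes — done.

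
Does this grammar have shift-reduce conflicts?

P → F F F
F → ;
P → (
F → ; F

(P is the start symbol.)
A shift-reduce conflict occurs when an LR(0) state has both:
  - a complete (reduce) item [A → α .] (dot at the end), and
  - a shift item [B → β . c γ] (dot before a terminal).

Augment with P' → P and build the canonical LR(0) collection (I0 = CLOSURE({[P' → . P]}), then GOTO on every symbol after a dot until no new states appear). It has 8 states:
  I0: { [F → . ; F], [F → . ;], [P → . (], [P → . F F F], [P' → . P] }  — shift
  I1: { [P → ( .] }  — reduce
  I2: { [F → . ; F], [F → . ;], [F → ; . F], [F → ; .] }  — shift, reduce
  I3: { [F → . ; F], [F → . ;], [P → F . F F] }  — shift
  I4: { [P' → P .] }  — accept
  I5: { [F → . ; F], [F → . ;], [P → F F . F] }  — shift
  I6: { [P → F F F .] }  — reduce
  I7: { [F → ; F .] }  — reduce

I2 contains reduce item [F → ; .] and shift items [F → . ;], [F → . ; F] — shift-reduce conflict.

Answer: Yes — I2: [F → ; .] vs [F → . ;]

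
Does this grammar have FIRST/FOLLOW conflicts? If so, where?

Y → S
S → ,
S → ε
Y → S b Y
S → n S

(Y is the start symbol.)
No FIRST/FOLLOW conflicts.

A FIRST/FOLLOW conflict occurs when a non-terminal N has a nullable alternative N → β (β ⇒* ε) and another alternative N → α with FIRST(α) ∩ FOLLOW(N) ≠ ∅: on such a lookahead the parser cannot decide between expanding α and letting N vanish via β.

Nullable non-terminals: S, Y.
FIRST sets used below: FIRST(S) = { ',', 'n', ε }

S: nullable alternative(s) S → ε; FOLLOW(S) = { $, 'b' }
  S → ,: FIRST \ {ε} = { ',' } — disjoint from FOLLOW(S)
  S → ε: FIRST \ {ε} = { } — this is the only nullable alternative, skip
  S → n S: FIRST \ {ε} = { 'n' } — disjoint from FOLLOW(S)

Y: nullable alternative(s) Y → S; FOLLOW(Y) = { $ }
  Y → S: FIRST \ {ε} = { ',', 'n' } — this is the only nullable alternative, skip
  Y → S b Y: FIRST \ {ε} = { ',', 'b', 'n' } — disjoint from FOLLOW(Y)

No FIRST/FOLLOW conflicts found.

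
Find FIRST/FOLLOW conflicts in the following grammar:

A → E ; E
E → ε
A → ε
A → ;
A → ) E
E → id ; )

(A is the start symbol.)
No FIRST/FOLLOW conflicts.

A FIRST/FOLLOW conflict occurs when a non-terminal N has a nullable alternative N → β (β ⇒* ε) and another alternative N → α with FIRST(α) ∩ FOLLOW(N) ≠ ∅: on such a lookahead the parser cannot decide between expanding α and letting N vanish via β.

Nullable non-terminals: A, E.
FIRST sets used below: FIRST(E) = { 'id', ε }

A: nullable alternative(s) A → ε; FOLLOW(A) = { $ }
  A → E ; E: FIRST \ {ε} = { ';', 'id' } — disjoint from FOLLOW(A)
  A → ε: FIRST \ {ε} = { } — this is the only nullable alternative, skip
  A → ;: FIRST \ {ε} = { ';' } — disjoint from FOLLOW(A)
  A → ) E: FIRST \ {ε} = { ')' } — disjoint from FOLLOW(A)

E: nullable alternative(s) E → ε; FOLLOW(E) = { $, ';' }
  E → ε: FIRST \ {ε} = { } — this is the only nullable alternative, skip
  E → id ; ): FIRST \ {ε} = { 'id' } — disjoint from FOLLOW(E)

No FIRST/FOLLOW conflicts found.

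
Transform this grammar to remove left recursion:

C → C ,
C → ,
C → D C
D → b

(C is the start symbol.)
C → , C'
C → D C C'
C' → , C'
C' → ε
D → b

C is directly left-recursive. The standard transformation for
  A → A α₁ | ... | A α_m | β₁ | ... | β_n
is
  A  → β₁ A' | ... | β_n A'
  A' → α₁ A' | ... | α_m A' | ε

C → , becomes C → , C'
C → D C becomes C → D C C'
C → C , becomes C' → , C'
Add C' → ε

Productions for other non-terminals are unchanged:
  D → b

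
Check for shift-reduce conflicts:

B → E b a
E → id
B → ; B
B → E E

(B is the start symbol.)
A shift-reduce conflict occurs when an LR(0) state has both:
  - a complete (reduce) item [A → α .] (dot at the end), and
  - a shift item [B → β . c γ] (dot before a terminal).

Augment with B' → B and build the canonical LR(0) collection (I0 = CLOSURE({[B' → . B]}), then GOTO on every symbol after a dot until no new states appear). It has 9 states:
  I0: { [B → . ; B], [B → . E E], [B → . E b a], [B' → . B], [E → . id] }  — shift
  I1: { [B → . ; B], [B → . E E], [B → . E b a], [B → ; . B], [E → . id] }  — shift
  I2: { [B' → B .] }  — accept
  I3: { [B → E . E], [B → E . b a], [E → . id] }  — shift
  I4: { [E → id .] }  — reduce
  I5: { [B → E E .] }  — reduce
  I6: { [B → E b . a] }  — shift
  I7: { [B → E b a .] }  — reduce
  I8: { [B → ; B .] }  — reduce

No state contains both a complete item and a shift item.

Answer: No shift-reduce conflicts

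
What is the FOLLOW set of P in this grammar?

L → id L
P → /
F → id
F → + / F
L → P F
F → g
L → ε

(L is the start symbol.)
To compute FOLLOW(P), find every occurrence of P on a right-hand side N → α P β: add FIRST(β) \ {ε}, and if β is empty or nullable also add FOLLOW(N). Iterate to a fixed point.

In L → P F: P is followed by F, add FIRST(F) \ {ε} = { '+', 'g', 'id' }

Taking the union: FOLLOW(P) = { '+', 'g', 'id' }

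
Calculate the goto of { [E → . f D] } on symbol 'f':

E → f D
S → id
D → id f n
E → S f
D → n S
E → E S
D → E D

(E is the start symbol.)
{ [D → . E D], [D → . id f n], [D → . n S], [E → . E S], [E → . S f], [E → . f D], [E → f . D], [S → . id] }

GOTO(I, 'f') = CLOSURE({ [A → αX.β] : [A → α.Xβ] ∈ I, X = 'f' })

Items with dot before 'f', with the dot advanced:
  [E → . f D] → [E → f . D]
Closure of the advanced items:
  [E → f . D] has the dot before D: add [D → . id f n], [D → . n S], [D → . E D]
  [D → . E D] has the dot before E: add [E → . f D], [E → . S f], [E → . E S]
  [E → . S f] has the dot before S: add [S → . id]

GOTO = { [D → . E D], [D → . id f n], [D → . n S], [E → . E S], [E → . S f], [E → . f D], [E → f . D], [S → . id] }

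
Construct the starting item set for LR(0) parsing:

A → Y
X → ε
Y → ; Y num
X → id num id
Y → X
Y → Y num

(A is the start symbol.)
{ [A → . Y], [A' → . A], [X → . id num id], [X → .], [Y → . ; Y num], [Y → . X], [Y → . Y num] }

First, augment the grammar with A' → A
I₀ = CLOSURE({ [A' → . A] }):
  [A' → . A] has the dot before A: add [A → . Y]
  [A → . Y] has the dot before Y: add [Y → . ; Y num], [Y → . X], [Y → . Y num]
  [Y → . X] has the dot before X: add [X → .], [X → . id num id]
No further items can be added.

I₀ = { [A → . Y], [A' → . A], [X → . id num id], [X → .], [Y → . ; Y num], [Y → . X], [Y → . Y num] }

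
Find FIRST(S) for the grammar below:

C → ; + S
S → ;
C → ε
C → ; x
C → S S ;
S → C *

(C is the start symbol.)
To compute FIRST(S), examine every production with S on the left-hand side, reading each right-hand side left to right until a non-nullable symbol is reached.

FIRST sets of the other non-terminals involved (by the same procedure, iterated to a fixed point):
  FIRST(C) = { '*', ';', ε }

From S → ;:
  - ';' is a terminal: add ';' and stop
From S → C *:
  - C is a non-terminal: add FIRST(C) \ {ε} = { '*', ';' }
    C is nullable, so continue to the next symbol
  - '*' is a terminal: add '*' and stop

Collecting: FIRST(S) = { '*', ';' }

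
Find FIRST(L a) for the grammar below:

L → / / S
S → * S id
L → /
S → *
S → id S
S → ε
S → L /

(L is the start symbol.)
FIRST sets of the non-terminals involved (from the grammar, by fixed-point iteration):
  FIRST(L) = { '/' }

To compute FIRST(L a), process the symbols left to right:
Symbol L is a non-terminal. Add FIRST(L) \ {ε} = { '/' }
L is not nullable (ε ∉ FIRST(L)), so stop here.
FIRST(L a) = { '/' }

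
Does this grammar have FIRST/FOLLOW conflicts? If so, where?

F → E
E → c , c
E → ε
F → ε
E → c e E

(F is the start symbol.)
Nullable non-terminals: E, F.
FIRST sets used below: FIRST(E) = { 'c', ε }

E: nullable alternative(s) E → ε; FOLLOW(E) = { $ }
  E → c , c: FIRST \ {ε} = { 'c' } — disjoint from FOLLOW(E)
  E → ε: FIRST \ {ε} = { } — this is the only nullable alternative, skip
  E → c e E: FIRST \ {ε} = { 'c' } — disjoint from FOLLOW(E)

F: nullable alternative(s) F → E, F → ε; FOLLOW(F) = { $ }
  F → E: FIRST \ {ε} = { 'c' } — disjoint from FOLLOW(F)
  F → ε: FIRST \ {ε} = { } — disjoint from FOLLOW(F)

No FIRST/FOLLOW conflicts found.

Answer: No FIRST/FOLLOW conflicts.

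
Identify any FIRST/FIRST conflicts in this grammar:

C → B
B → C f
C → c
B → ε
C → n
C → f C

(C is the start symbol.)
Yes. C → B / C → c on { 'c' }; C → B / C → n on { 'n' }; C → B / C → f C on { 'f' }

FIRST sets of the non-terminals at (or reachable through a nullable prefix from) the front of some alternative:
  FIRST(B) = { 'c', 'f', 'n', ε }
  FIRST(C) = { 'c', 'f', 'n', ε }

Productions for C:
  C → B: FIRST = { 'c', 'f', 'n', ε }
  C → c: FIRST = { 'c' }
  C → n: FIRST = { 'n' }
  C → f C: FIRST = { 'f' }
Productions for B:
  B → C f: FIRST = { 'c', 'f', 'n' }
  B → ε: FIRST = { ε }

Conflict for C: C → B and C → c
  Overlap: { 'c' }
Conflict for C: C → B and C → n
  Overlap: { 'n' }
Conflict for C: C → B and C → f C
  Overlap: { 'f' }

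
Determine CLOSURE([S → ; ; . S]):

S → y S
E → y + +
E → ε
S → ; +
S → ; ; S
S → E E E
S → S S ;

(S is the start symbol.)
To compute CLOSURE, for each item [A → α.Bβ] where B is a non-terminal, add [B → .γ] for all productions B → γ; repeat for the newly added items until nothing changes.

Start with: [S → ; ; . S]
  [S → ; ; . S] has the dot before S: add [S → . y S], [S → . ; +], [S → . ; ; S], [S → . E E E], [S → . S S ;]
  [S → . E E E] has the dot before E: add [E → . y + +], [E → .]
No further items can be added.

CLOSURE = { [E → . y + +], [E → .], [S → . ; +], [S → . ; ; S], [S → . E E E], [S → . S S ;], [S → . y S], [S → ; ; . S] }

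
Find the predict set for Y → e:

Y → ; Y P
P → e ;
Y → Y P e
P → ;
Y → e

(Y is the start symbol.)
{ 'e' }

PREDICT(Y → e) = (FIRST(RHS) \ {ε}) ∪ (FOLLOW(Y) if ε ∈ FIRST(RHS), i.e. RHS ⇒* ε)
FIRST(e) = { 'e' }
ε ∉ FIRST(e), so FOLLOW(Y) is not added.
PREDICT(Y → e) = { 'e' }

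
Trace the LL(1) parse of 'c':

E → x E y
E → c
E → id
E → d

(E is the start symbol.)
LL(1) parsing maintains a stack (initially the start symbol over $) and the input. At each step: if the stack top is a terminal, match it against the current input token; if it is a non-terminal N, replace it with the RHS of M[N, lookahead] (the unique production whose predict set contains the lookahead).

Stack is shown with the top on the left.

Stack  Input  Action
--------------------
E $    c $    output E → c
c $    c $    match 'c'
$      $      accept

The string is accepted.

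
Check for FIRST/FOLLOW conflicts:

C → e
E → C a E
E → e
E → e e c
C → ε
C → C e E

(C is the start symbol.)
Nullable non-terminals: C.
FIRST sets used below: FIRST(C) = { 'e', ε }

C: nullable alternative(s) C → ε; FOLLOW(C) = { $, 'a', 'e' }
  C → e: FIRST \ {ε} = { 'e' } — overlaps FOLLOW(C) on { 'e' }: CONFLICT
  C → ε: FIRST \ {ε} = { } — this is the only nullable alternative, skip
  C → C e E: FIRST \ {ε} = { 'e' } — overlaps FOLLOW(C) on { 'e' }: CONFLICT

E has no nullable alternative, so no FIRST/FOLLOW check is needed there.

So the grammar has 2 FIRST/FOLLOW conflicts (marked CONFLICT above).

Answer: Yes. C → e with FOLLOW(C) on { 'e' }; C → C e E with FOLLOW(C) on { 'e' }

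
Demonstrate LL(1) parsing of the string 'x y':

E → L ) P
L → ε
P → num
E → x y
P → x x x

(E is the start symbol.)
Stack is shown with the top on the left.

Stack  Input  Action
--------------------
E $    x y $  output E → x y
x y $  x y $  match 'x'
y $    y $    match 'y'
$      $      accept

The string is accepted.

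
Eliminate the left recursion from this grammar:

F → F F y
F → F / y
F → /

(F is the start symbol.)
F → / F'
F' → F y F'
F' → / y F'
F' → ε

F is directly left-recursive. The standard transformation for
  A → A α₁ | ... | A α_m | β₁ | ... | β_n
is
  A  → β₁ A' | ... | β_n A'
  A' → α₁ A' | ... | α_m A' | ε

F → / becomes F → / F'
F → F F y becomes F' → F y F'
F → F / y becomes F' → / y F'
Add F' → ε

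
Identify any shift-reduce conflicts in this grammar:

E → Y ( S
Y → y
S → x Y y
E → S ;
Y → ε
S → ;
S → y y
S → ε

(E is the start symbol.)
Augment with E' → E and build the canonical LR(0) collection (I0 = CLOSURE({[E' → . E]}), then GOTO on every symbol after a dot until no new states appear). It has 15 states:
  I0: { [E → . S ;], [E → . Y ( S], [E' → . E], [S → . ;], [S → . x Y y], [S → . y y], [S → .], [Y → . y], [Y → .] }  — shift, 2 reduces
  I1: { [S → ; .] }  — reduce
  I2: { [E' → E .] }  — accept
  I3: { [E → S . ;] }  — shift
  I4: { [E → Y . ( S] }  — shift
  I5: { [S → x . Y y], [Y → . y], [Y → .] }  — shift, reduce
  I6: { [S → y . y], [Y → y .] }  — shift, reduce
  I7: { [S → y y .] }  — reduce
  I8: { [S → x Y . y] }  — shift
  I9: { [Y → y .] }  — reduce
  I10: { [S → x Y y .] }  — reduce
  I11: { [E → Y ( . S], [S → . ;], [S → . x Y y], [S → . y y], [S → .] }  — shift, reduce
  I12: { [E → Y ( S .] }  — reduce
  I13: { [S → y . y] }  — shift
  I14: { [E → S ; .] }  — reduce

I0 contains reduce items [S → .], [Y → .] and shift items [S → . ;], [S → . x Y y], [S → . y y], [Y → . y] — shift-reduce conflict.
I5 contains reduce item [Y → .] and shift item [Y → . y] — shift-reduce conflict.
I6 contains reduce item [Y → y .] and shift item [S → y . y] — shift-reduce conflict.
I11 contains reduce item [S → .] and shift items [S → . ;], [S → . x Y y], [S → . y y] — shift-reduce conflict.

Answer: Yes — I0: [S → .] vs [S → . ;]; I5: [Y → .] vs [Y → . y]; I6: [Y → y .] vs [S → y . y]; I11: [S → .] vs [S → . ;]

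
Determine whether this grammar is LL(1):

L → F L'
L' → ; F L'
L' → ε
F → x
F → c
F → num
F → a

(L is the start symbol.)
A grammar is LL(1) if for each non-terminal N with multiple productions, the predict sets of those productions are pairwise disjoint, where PREDICT(N → α) = (FIRST(α) \ {ε}) ∪ (FOLLOW(N) if α ⇒* ε).

Relevant sets:
  FOLLOW(L') = { $ }

For L':
  PREDICT(L' → ';' F L') = { ';' }
  PREDICT(L' → ε) = { $ }
For F:
  PREDICT(F → x) = { 'x' }
  PREDICT(F → c) = { 'c' }
  PREDICT(F → num) = { 'num' }
  PREDICT(F → a) = { 'a' }
L has a single production, so nothing to check there.

All predict sets are disjoint. The grammar IS LL(1).

Answer: Yes, the grammar is LL(1).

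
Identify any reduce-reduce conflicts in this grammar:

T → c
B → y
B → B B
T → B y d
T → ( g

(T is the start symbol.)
A reduce-reduce conflict occurs when an LR(0) state has two complete items [A → α .] and [B → β .] — both call for a reduction, and with no lookahead the parser cannot choose between them.

Augment with T' → T and build the canonical LR(0) collection (I0 = CLOSURE({[T' → . T]}), then GOTO on every symbol after a dot until no new states appear). It has 10 states:
  I0: { [B → . B B], [B → . y], [T → . ( g], [T → . B y d], [T → . c], [T' → . T] }  — shift
  I1: { [T → ( . g] }  — shift
  I2: { [B → . B B], [B → . y], [B → B . B], [T → B . y d] }  — shift
  I3: { [T' → T .] }  — accept
  I4: { [T → c .] }  — reduce
  I5: { [B → y .] }  — reduce
  I6: { [B → . B B], [B → . y], [B → B . B], [B → B B .] }  — shift, reduce
  I7: { [B → y .], [T → B y . d] }  — shift, reduce
  I8: { [T → B y d .] }  — reduce
  I9: { [T → ( g .] }  — reduce

No state contains more than one complete item.

Answer: No reduce-reduce conflicts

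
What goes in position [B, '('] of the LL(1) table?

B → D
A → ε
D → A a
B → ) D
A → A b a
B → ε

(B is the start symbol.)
To find M[B, '('], we find productions for B where '(' is in the predict set (PREDICT(N → α) = (FIRST(α) \ {ε}) ∪ (FOLLOW(N) if α ⇒* ε)).

Relevant sets:
  FIRST(D) = { 'a', 'b' }
  FOLLOW(B) = { $ }

B → D: PREDICT = { 'a', 'b' }
B → ) D: PREDICT = { ')' }
B → ε: PREDICT = { $ }

M[B, '('] is empty (no production applies)

Answer: Empty (error entry)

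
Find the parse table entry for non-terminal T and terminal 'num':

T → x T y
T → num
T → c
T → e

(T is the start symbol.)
T → num

To find M[T, 'num'], we find productions for T where 'num' is in the predict set (PREDICT(N → α) = (FIRST(α) \ {ε}) ∪ (FOLLOW(N) if α ⇒* ε)).

T → x T y: PREDICT = { 'x' }
T → num: PREDICT = { 'num' }
  'num' is in predict set, so this production goes in M[T, 'num']
T → c: PREDICT = { 'c' }
T → e: PREDICT = { 'e' }

M[T, 'num'] = T → num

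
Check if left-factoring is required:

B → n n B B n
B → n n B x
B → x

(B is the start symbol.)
Left-factoring is needed when two productions for the same non-terminal
share a common prefix on the right-hand side.

Productions for B:
  B → n n B B n
  B → n n B x
  B → x

Found common prefix 'n n B' in productions for B

Answer: Yes, B has productions with common prefix 'n n B'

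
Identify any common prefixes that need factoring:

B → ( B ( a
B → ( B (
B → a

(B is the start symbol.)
Left-factoring is needed when two productions for the same non-terminal
share a common prefix on the right-hand side.

Productions for B:
  B → ( B ( a
  B → ( B (
  B → a

Found common prefix '( B (' in productions for B

Answer: Yes, B has productions with common prefix '( B ('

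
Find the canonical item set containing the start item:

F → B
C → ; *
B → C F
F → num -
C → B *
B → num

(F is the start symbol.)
First, augment the grammar with F' → F
I₀ = CLOSURE({ [F' → . F] }):
  [F' → . F] has the dot before F: add [F → . B], [F → . num -]
  [F → . B] has the dot before B: add [B → . C F], [B → . num]
  [B → . C F] has the dot before C: add [C → . ; *], [C → . B *]
No further items can be added.

I₀ = { [B → . C F], [B → . num], [C → . ; *], [C → . B *], [F → . B], [F → . num -], [F' → . F] }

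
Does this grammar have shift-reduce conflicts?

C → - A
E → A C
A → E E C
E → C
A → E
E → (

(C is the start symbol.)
Yes — I4: [C → - A .] vs [C → . - A]; I6: [A → E .] vs [C → . - A]; I8: [A → E .] vs [C → . - A]

A shift-reduce conflict occurs when an LR(0) state has both:
  - a complete (reduce) item [A → α .] (dot at the end), and
  - a shift item [B → β . c γ] (dot before a terminal).

Augment with C' → C and build the canonical LR(0) collection (I0 = CLOSURE({[C' → . C]}), then GOTO on every symbol after a dot until no new states appear). It has 11 states:
  I0: { [C → . - A], [C' → . C] }  — shift
  I1: { [A → . E E C], [A → . E], [C → - . A], [C → . - A], [E → . (], [E → . A C], [E → . C] }  — shift
  I2: { [C' → C .] }  — accept
  I3: { [E → ( .] }  — reduce
  I4: { [C → - A .], [C → . - A], [E → A . C] }  — shift, reduce
  I5: { [E → C .] }  — reduce
  I6: { [A → . E E C], [A → . E], [A → E . E C], [A → E .], [C → . - A], [E → . (], [E → . A C], [E → . C] }  — shift, reduce
  I7: { [C → . - A], [E → A . C] }  — shift
  I8: { [A → . E E C], [A → . E], [A → E . E C], [A → E .], [A → E E . C], [C → . - A], [E → . (], [E → . A C], [E → . C] }  — shift, reduce
  I9: { [A → E E C .], [E → C .] }  — 2 reduces
  I10: { [E → A C .] }  — reduce

I4 contains reduce item [C → - A .] and shift item [C → . - A] — shift-reduce conflict.
I6 contains reduce item [A → E .] and shift items [C → . - A], [E → . (] — shift-reduce conflict.
I8 contains reduce item [A → E .] and shift items [C → . - A], [E → . (] — shift-reduce conflict.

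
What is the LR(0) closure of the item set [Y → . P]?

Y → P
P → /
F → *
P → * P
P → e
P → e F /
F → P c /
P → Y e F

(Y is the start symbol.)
{ [P → . * P], [P → . /], [P → . Y e F], [P → . e F /], [P → . e], [Y → . P] }

To compute CLOSURE, for each item [A → α.Bβ] where B is a non-terminal, add [B → .γ] for all productions B → γ; repeat for the newly added items until nothing changes.

Start with: [Y → . P]
  [Y → . P] has the dot before P: add [P → . /], [P → . * P], [P → . e], [P → . e F /], [P → . Y e F]
  [P → . Y e F] has the dot before Y: all Y-items already present
No further items can be added.

CLOSURE = { [P → . * P], [P → . /], [P → . Y e F], [P → . e F /], [P → . e], [Y → . P] }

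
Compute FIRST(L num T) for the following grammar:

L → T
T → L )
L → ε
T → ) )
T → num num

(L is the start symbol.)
{ ')', 'num' }

FIRST sets of the non-terminals involved (from the grammar, by fixed-point iteration):
  FIRST(L) = { ')', 'num', ε }

To compute FIRST(L num T), process the symbols left to right:
Symbol L is a non-terminal. Add FIRST(L) \ {ε} = { ')', 'num' }
L is nullable (ε ∈ FIRST(L)), continue to the next symbol.
Symbol num is a terminal. Add 'num' and stop.
FIRST(L num T) = { ')', 'num' }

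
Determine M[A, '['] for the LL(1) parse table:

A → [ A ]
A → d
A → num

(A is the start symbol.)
To find M[A, '['], we find productions for A where '[' is in the predict set (PREDICT(N → α) = (FIRST(α) \ {ε}) ∪ (FOLLOW(N) if α ⇒* ε)).

A → [ A ]: PREDICT = { '[' }
  '[' is in predict set, so this production goes in M[A, '[']
A → d: PREDICT = { 'd' }
A → num: PREDICT = { 'num' }

M[A, '['] = A → [ A ]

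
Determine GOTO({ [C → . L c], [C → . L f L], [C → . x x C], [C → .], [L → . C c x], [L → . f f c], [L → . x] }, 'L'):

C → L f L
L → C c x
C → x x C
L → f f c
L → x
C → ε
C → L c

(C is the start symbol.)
GOTO(I, 'L') = CLOSURE({ [A → αX.β] : [A → α.Xβ] ∈ I, X = 'L' })

Items with dot before 'L', with the dot advanced:
  [C → . L c] → [C → L . c]
  [C → . L f L] → [C → L . f L]
Closure adds nothing (no advanced item has the dot before a non-terminal).

GOTO = { [C → L . c], [C → L . f L] }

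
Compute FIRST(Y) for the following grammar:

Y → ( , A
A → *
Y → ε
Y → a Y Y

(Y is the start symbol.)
{ '(', 'a', ε }

From Y → ( , A:
  - '(' is a terminal: add '(' and stop
From Y → ε:
  - ε-production, so ε ∈ FIRST(Y)
From Y → a Y Y:
  - a is a terminal: add 'a' and stop

Collecting: FIRST(Y) = { '(', 'a', ε }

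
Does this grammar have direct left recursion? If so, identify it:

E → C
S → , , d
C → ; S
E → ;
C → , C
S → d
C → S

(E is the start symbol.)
Direct left recursion occurs when N → N α for some non-terminal N (the right-hand side begins with the left-hand side itself).

E → C: starts with C
S → , , d: starts with ','
C → ; S: starts with ';'
E → ;: starts with ';'
C → , C: starts with ','
S → d: starts with d
C → S: starts with S

No direct left recursion found.

Answer: No direct left recursion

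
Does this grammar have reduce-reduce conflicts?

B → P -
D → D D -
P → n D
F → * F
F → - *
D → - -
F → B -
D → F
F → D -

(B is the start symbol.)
A reduce-reduce conflict occurs when an LR(0) state has two complete items [A → α .] and [B → β .] — both call for a reduction, and with no lookahead the parser cannot choose between them.

Augment with B' → B and build the canonical LR(0) collection (I0 = CLOSURE({[B' → . B]}), then GOTO on every symbol after a dot until no new states appear). It has 18 states:
  I0: { [B → . P -], [B' → . B], [P → . n D] }  — shift
  I1: { [B' → B .] }  — accept
  I2: { [B → P . -] }  — shift
  I3: { [B → . P -], [D → . - -], [D → . D D -], [D → . F], [F → . * F], [F → . - *], [F → . B -], [F → . D -], [P → . n D], [P → n . D] }  — shift
  I4: { [B → . P -], [D → . - -], [D → . D D -], [D → . F], [F → * . F], [F → . * F], [F → . - *], [F → . B -], [F → . D -], [P → . n D] }  — shift
  I5: { [D → - . -], [F → - . *] }  — shift
  I6: { [F → B . -] }  — shift
  I7: { [B → . P -], [D → . - -], [D → . D D -], [D → . F], [D → D . D -], [F → . * F], [F → . - *], [F → . B -], [F → . D -], [F → D . -], [P → . n D], [P → n D .] }  — shift, reduce
  I8: { [D → F .] }  — reduce
  I9: { [D → - . -], [F → - . *], [F → D - .] }  — shift, reduce
  I10: { [B → . P -], [D → . - -], [D → . D D -], [D → . F], [D → D . D -], [D → D D . -], [F → . * F], [F → . - *], [F → . B -], [F → . D -], [F → D . -], [P → . n D] }  — shift
  I11: { [D → - . -], [D → D D - .], [F → - . *], [F → D - .] }  — shift, 2 reduces
  I12: { [F → - * .] }  — reduce
  I13: { [D → - - .] }  — reduce
  I14: { [F → B - .] }  — reduce
  I15: { [B → . P -], [D → . - -], [D → . D D -], [D → . F], [D → D . D -], [F → . * F], [F → . - *], [F → . B -], [F → . D -], [F → D . -], [P → . n D] }  — shift
  I16: { [D → F .], [F → * F .] }  — 2 reduces
  I17: { [B → P - .] }  — reduce

I11 contains complete items [D → D D - .], [F → D - .] — reduce-reduce conflict.
I16 contains complete items [D → F .], [F → * F .] — reduce-reduce conflict.

Answer: Yes — I11: [D → D D - .] vs [F → D - .]; I16: [D → F .] vs [F → * F .]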